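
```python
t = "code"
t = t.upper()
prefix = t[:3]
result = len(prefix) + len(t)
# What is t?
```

Trace:
`t = "code"` → t = 'code'
`t = t.upper()` → t = 'CODE'
`prefix = t[:3]` → prefix = 'COD'
`result = len(prefix) + len(t)` → result = 7
So t = 'CODE'

Answer: 'CODE'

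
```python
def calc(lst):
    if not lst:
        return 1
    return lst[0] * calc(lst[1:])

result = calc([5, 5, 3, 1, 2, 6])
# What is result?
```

Product over [5, 5, 3, 1, 2, 6] = 5 * 5 * 3 * 1 * 2 * 6 = 900

Answer: 900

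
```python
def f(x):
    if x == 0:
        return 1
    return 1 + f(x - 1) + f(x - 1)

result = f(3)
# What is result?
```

f(x) = 1 + 2·f(x-1), f(0)=1. Closed form: (1+1)·2^3 - 1 = 15.

Answer: 15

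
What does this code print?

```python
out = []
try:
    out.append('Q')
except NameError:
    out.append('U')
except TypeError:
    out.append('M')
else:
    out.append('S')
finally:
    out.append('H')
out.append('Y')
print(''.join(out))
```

Execution trace: 'Q' (try body, no exception) → 'S' (else) → 'H' (finally) → 'Y' (after the try/except). Output: QSHY

Answer: QSHY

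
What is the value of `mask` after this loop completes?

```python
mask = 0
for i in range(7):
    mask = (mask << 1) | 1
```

Build 7 consecutive 1-bits: 0b1111111
`mask` takes the values: 0 → 1 → 3 → 7 → 15 → 31 → 63 → 127

Answer: 127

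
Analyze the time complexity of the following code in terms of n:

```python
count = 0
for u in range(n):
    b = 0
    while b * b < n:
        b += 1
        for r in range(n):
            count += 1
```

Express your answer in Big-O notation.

Each loop level contributes: n × √n × n. Multiplying the contributions gives O(n^2√n).

Answer: O(n^2√n)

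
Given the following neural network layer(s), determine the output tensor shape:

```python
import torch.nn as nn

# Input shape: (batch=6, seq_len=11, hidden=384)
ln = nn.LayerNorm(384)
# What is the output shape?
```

Input: (6, 11, 384) -> Output: (6, 11, 384)

Answer: (6, 11, 384)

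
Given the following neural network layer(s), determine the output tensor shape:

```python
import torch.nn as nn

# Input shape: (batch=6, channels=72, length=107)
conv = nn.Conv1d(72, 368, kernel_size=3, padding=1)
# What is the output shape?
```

Input: (6, 72, 107) -> Output: (6, 368, 107)

Answer: (6, 368, 107)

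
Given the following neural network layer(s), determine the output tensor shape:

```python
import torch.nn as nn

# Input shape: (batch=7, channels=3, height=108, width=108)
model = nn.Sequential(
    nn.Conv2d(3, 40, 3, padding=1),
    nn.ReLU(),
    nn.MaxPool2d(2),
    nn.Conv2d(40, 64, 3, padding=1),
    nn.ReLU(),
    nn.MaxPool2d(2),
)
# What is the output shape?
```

Input: (7, 3, 108, 108) -> after first Conv2d: (7, 40, 108, 108) -> after first MaxPool2d: (7, 40, 54, 54) -> after second Conv2d: (7, 64, 54, 54) -> Output: (7, 64, 27, 27)

Answer: (7, 64, 27, 27)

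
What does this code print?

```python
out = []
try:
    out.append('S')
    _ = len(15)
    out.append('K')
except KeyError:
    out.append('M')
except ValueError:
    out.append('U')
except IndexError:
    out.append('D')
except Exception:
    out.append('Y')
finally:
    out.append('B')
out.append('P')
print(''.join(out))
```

Execution trace: 'S' (try body) → 'Y' (except Exception) → 'B' (finally) → 'P' (after the try/except). Output: SYBP

Answer: SYBP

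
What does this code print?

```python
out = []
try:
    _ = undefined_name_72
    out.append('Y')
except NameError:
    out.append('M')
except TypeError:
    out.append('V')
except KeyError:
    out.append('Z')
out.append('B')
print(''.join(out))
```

Execution trace: 'M' (except NameError) → 'B' (after the try/except). Output: MB

Answer: MB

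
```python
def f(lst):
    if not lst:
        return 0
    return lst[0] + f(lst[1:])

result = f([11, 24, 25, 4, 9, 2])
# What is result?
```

11 + 24 + 25 + 4 + 9 + 2 + 0 = 75

Answer: 75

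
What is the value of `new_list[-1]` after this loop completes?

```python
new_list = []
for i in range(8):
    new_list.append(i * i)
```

Last element of squares 0 to 7
`new_list` takes the values: [] → [0] → [0, 1] → [0, 1, 4] → [0, 1, 4, 9] → [0, 1, 4, 9, 16] → [0, 1, 4, 9, 16, 25] → [0, 1, 4, 9, 16, 25, 36] → [0, 1, 4, 9, 16, 25, 36, 49]
So `new_list[-1]` = 49

Answer: 49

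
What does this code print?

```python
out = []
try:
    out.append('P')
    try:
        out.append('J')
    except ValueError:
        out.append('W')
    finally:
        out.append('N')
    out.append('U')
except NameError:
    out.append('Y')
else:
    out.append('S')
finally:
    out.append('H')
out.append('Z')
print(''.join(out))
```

Execution trace: 'P' (try body) → 'J' (inner try body, no exception) → 'N' (inner finally) → 'U' (try body, no exception) → 'S' (else) → 'H' (finally) → 'Z' (after the try/except). Output: PJNUSHZ

Answer: PJNUSHZ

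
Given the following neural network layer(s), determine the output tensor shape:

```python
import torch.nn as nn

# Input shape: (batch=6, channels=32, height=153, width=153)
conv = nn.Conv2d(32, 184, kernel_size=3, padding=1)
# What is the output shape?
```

Input: (6, 32, 153, 153) -> Output: (6, 184, 153, 153)

Answer: (6, 184, 153, 153)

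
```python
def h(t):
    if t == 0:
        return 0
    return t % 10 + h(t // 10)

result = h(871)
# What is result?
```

Sum of digits of 871: 1 + 7 + 8 = 16

Answer: 16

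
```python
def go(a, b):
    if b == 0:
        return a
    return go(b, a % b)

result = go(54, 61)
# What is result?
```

go(54, 61) -> go(61, 54) -> go(54, 7) -> go(7, 5) -> go(5, 2) -> go(2, 1) -> go(1, 0) -> 1

Answer: 1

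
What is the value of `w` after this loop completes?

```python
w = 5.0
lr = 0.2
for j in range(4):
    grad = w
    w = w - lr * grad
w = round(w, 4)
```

Gradient descent: w = 5.0 * (1 - 0.2)^4
`w` takes the values: 5.0 → 4.0 → 3.2 → 2.56 → 2.048

Answer: 2.048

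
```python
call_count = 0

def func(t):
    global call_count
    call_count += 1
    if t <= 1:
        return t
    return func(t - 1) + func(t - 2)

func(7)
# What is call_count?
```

Calls(t) = 1 + Calls(t-1) + Calls(t-2); Calls(0)=Calls(1)=1. For t=7 this gives 41.

Answer: 41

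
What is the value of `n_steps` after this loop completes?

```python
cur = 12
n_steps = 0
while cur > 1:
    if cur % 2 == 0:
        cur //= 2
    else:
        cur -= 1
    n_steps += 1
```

Steps to reduce 12 to 1
`n_steps` takes the values: 0 → 1 → 2 → 3 → 4

Answer: 4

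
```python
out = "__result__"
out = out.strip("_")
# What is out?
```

Trace:
`out = "__result__"` → out = '__result__'
`out = out.strip("_")` → out = 'result'
So out = 'result'

Answer: 'result'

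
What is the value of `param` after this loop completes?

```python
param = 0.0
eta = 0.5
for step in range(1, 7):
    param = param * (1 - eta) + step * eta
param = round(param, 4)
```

Moving average with lr=0.5
`param` takes the values: 0.0 → 0.5 → 1.25 → 2.125 → 3.0625 → 4.03125 → 5.015625 → 5.0156

Answer: 5.0156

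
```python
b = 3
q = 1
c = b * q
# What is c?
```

Trace:
`b = 3` → b = 3
`q = 1` → q = 1
`c = b * q` → c = 3
So c = 3

Answer: 3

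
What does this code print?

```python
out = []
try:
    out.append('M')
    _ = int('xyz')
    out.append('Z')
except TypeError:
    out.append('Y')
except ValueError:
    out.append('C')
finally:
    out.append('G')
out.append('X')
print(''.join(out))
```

Execution trace: 'M' (try body) → 'C' (except ValueError) → 'G' (finally) → 'X' (after the try/except). Output: MCGX

Answer: MCGX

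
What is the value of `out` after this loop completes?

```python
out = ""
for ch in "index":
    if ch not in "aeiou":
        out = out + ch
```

Remove vowels from 'index'
`out` takes the values: "" → "n" → "nd" → "ndx"

Answer: "ndx"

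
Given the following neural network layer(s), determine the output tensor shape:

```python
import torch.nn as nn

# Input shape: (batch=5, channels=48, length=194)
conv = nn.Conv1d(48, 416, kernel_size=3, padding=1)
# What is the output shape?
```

Input: (5, 48, 194) -> Output: (5, 416, 194)

Answer: (5, 416, 194)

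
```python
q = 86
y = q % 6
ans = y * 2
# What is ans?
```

Trace:
`q = 86` → q = 86
`y = q % 6` → y = 2
`ans = y * 2` → ans = 4
So ans = 4

Answer: 4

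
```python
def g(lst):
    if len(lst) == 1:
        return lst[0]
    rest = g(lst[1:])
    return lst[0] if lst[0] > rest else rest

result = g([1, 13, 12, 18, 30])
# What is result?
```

Recursive max over [1, 13, 12, 18, 30] = 30

Answer: 30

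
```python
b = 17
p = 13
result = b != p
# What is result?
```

Trace:
`b = 17` → b = 17
`p = 13` → p = 13
`result = b != p` → result = True
So result = True

Answer: True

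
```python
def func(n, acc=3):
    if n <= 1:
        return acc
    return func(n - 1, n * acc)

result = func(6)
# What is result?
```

Accumulator trace (n, acc): (6, 3) -> (5, 18) -> (4, 90) -> (3, 360) -> (2, 1080) -> (1, 2160) -> return 2160

Answer: 2160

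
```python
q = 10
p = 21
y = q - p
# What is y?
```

Trace:
`q = 10` → q = 10
`p = 21` → p = 21
`y = q - p` → y = -11
So y = -11

Answer: -11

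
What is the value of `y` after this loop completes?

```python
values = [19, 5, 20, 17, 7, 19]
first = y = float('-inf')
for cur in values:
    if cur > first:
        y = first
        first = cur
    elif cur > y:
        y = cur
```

Second largest (with repeats) in [19, 5, 20, 17, 7, 19]
`y` takes the values: -inf → 5 → 19

Answer: 19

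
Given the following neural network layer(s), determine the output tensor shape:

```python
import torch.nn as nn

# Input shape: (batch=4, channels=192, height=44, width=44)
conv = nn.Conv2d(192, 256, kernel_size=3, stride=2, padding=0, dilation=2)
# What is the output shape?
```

Input: (4, 192, 44, 44) -> Output: (4, 256, 20, 20)

Answer: (4, 256, 20, 20)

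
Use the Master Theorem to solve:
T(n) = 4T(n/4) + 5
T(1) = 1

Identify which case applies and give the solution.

a=4, b=4, f(n)=5. log_4(4) = 1. Since c=0 < 1, Case 1 applies: T(n) = Θ(n^log_b(a)) = O(n).

Answer: O(n) - Case 1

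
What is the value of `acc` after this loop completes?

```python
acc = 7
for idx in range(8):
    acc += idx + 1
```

Start at 7, add 1 to 8 = 43
`acc` takes the values: 7 → 8 → 10 → 13 → 17 → 22 → 28 → 35 → 43

Answer: 43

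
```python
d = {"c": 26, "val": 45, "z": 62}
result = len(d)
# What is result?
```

Trace:
`d = {"c": 26, "val": 45, "z": 62}` → d = {'c': 26, 'val': 45, 'z': 62}
`result = len(d)` → result = 3
So result = 3

Answer: 3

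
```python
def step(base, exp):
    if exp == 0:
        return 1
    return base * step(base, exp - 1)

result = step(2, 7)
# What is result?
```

step(2, 7) = 2 * 2 * 2 * 2 * 2 * 2 * 2 = 128

Answer: 128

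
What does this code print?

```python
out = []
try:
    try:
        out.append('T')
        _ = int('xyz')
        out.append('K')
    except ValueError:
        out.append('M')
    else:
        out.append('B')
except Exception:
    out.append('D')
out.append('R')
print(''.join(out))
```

Execution trace: 'T' (inner try body) → 'M' (inner except ValueError) → 'R' (after the try/except). Output: TMR

Answer: TMR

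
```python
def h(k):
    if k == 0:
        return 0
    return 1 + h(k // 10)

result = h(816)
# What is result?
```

Count of digits of 816: 3

Answer: 3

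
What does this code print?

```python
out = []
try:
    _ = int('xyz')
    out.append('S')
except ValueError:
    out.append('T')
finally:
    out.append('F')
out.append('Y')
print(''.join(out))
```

Execution trace: 'T' (except ValueError) → 'F' (finally) → 'Y' (after the try/except). Output: TFY

Answer: TFY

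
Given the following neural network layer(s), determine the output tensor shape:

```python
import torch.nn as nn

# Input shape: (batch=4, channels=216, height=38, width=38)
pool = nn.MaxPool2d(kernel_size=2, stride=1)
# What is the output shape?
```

Input: (4, 216, 38, 38) -> Output: (4, 216, 37, 37)

Answer: (4, 216, 37, 37)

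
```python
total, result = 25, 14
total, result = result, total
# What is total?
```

Trace:
`total, result = 25, 14` → total = 25; result = 14
`total, result = result, total` → total = 14; result = 25
So total = 14

Answer: 14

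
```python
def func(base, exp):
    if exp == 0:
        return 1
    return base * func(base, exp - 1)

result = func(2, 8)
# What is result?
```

func(2, 8) = 2 * 2 * 2 * 2 * 2 * 2 * 2 * 2 = 256

Answer: 256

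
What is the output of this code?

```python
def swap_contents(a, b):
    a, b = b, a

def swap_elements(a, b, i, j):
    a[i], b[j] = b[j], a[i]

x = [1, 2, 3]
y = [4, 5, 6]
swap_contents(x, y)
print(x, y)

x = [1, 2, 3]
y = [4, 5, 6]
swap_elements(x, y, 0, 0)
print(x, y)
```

Key concept: parameter rebinding vs mutation.
Step by step:
`x = [1, 2, 3]` → x = [1, 2, 3]
`y = [4, 5, 6]` → y = [4, 5, 6]
`swap_contents(x, y)` → no visible change to tracked variables
`print(x, y)` → prints [1, 2, 3] [4, 5, 6]
`x = [1, 2, 3]` → x = [1, 2, 3]
`y = [4, 5, 6]` → y = [4, 5, 6]
`swap_elements(x, y, 0, 0)` → x = [4, 2, 3]; y = [1, 5, 6]
`print(x, y)` → prints [4, 2, 3] [1, 5, 6]

Answer:
[1, 2, 3] [4, 5, 6]
[4, 2, 3] [1, 5, 6]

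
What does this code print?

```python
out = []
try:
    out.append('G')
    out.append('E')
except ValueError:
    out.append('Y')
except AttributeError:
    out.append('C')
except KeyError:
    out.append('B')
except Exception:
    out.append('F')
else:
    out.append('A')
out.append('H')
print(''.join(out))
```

Execution trace: 'G' (try body) → 'E' (try body, no exception) → 'A' (else) → 'H' (after the try/except). Output: GEAH

Answer: GEAH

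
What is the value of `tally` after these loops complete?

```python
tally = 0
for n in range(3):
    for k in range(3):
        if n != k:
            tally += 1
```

3² - 3 (exclude diagonal)
`tally` takes the values: 0 → 1 → 2 → 3 → 4 → 5 → 6

Answer: 6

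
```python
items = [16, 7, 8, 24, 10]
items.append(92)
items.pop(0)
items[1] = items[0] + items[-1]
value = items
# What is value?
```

Trace:
`items = [16, 7, 8, 24, 10]` → items = [16, 7, 8, 24, 10]
`items.append(92)` → items = [16, 7, 8, 24, 10, 92]
`items.pop(0)` → items = [7, 8, 24, 10, 92]
`items[1] = items[0] + items[-1]` → items = [7, 99, 24, 10, 92]
`value = items` → value = [7, 99, 24, 10, 92]
So value = [7, 99, 24, 10, 92]

Answer: [7, 99, 24, 10, 92]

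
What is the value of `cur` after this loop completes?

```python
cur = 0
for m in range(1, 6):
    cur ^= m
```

XOR of 1 to 5
`cur` takes the values: 0 → 1 → 3 → 0 → 4 → 1

Answer: 1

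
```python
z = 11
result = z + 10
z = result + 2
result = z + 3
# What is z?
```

Trace:
`z = 11` → z = 11
`result = z + 10` → result = 21
`z = result + 2` → z = 23
`result = z + 3` → result = 26
So z = 23

Answer: 23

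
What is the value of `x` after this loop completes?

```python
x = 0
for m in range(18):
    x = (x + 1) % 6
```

Increment mod 6, 18 times = 0
`x` takes the values: 0 → 1 → 2 → 3 → 4 → 5 → 0 → 1 → 2 → 3 → 4 → 5 → 0 → 1 → 2 → 3 → 4 → 5 → 0

Answer: 0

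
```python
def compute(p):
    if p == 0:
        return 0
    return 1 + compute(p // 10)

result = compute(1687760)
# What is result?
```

Count of digits of 1687760: 7

Answer: 7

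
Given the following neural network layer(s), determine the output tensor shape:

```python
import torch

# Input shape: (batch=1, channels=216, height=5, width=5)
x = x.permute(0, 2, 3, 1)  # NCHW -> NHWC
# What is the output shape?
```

Input: (1, 216, 5, 5) -> Output: (1, 5, 5, 216)

Answer: (1, 5, 5, 216)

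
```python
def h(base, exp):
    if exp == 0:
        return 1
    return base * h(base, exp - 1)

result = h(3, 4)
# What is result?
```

h(3, 4) = 3 * 3 * 3 * 3 = 81

Answer: 81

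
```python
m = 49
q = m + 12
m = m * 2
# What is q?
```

Trace:
`m = 49` → m = 49
`q = m + 12` → q = 61
`m = m * 2` → m = 98
So q = 61

Answer: 61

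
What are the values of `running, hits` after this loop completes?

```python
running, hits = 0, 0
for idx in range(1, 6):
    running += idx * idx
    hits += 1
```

Sum of squares and count
`running, hits` takes the values: (0, 0) → (1, 0) → (1, 1) → (5, 1) → (5, 2) → (14, 2) → (14, 3) → (30, 3) → (30, 4) → (55, 4) → (55, 5)

Answer: 55, 5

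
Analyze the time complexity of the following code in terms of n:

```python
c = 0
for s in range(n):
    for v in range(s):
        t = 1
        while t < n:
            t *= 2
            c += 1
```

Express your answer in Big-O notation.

Each loop level contributes: n × n × log n. Multiplying the contributions gives O(n^2 log n).

Answer: O(n^2 log n)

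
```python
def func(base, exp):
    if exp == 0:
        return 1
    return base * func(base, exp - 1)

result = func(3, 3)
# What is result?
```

func(3, 3) = 3 * 3 * 3 = 27

Answer: 27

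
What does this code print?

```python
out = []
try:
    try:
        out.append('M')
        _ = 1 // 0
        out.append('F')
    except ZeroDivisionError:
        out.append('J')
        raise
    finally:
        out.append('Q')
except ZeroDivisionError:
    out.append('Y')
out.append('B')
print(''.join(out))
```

Execution trace: 'M' (inner try body) → 'J' (inner except ZeroDivisionError) → 'Q' (inner finally) → 'Y' (outer except ZeroDivisionError) → 'B' (after the try/except). Output: MJQYB

Answer: MJQYB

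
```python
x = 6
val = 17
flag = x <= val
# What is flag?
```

Trace:
`x = 6` → x = 6
`val = 17` → val = 17
`flag = x <= val` → flag = True
So flag = True

Answer: True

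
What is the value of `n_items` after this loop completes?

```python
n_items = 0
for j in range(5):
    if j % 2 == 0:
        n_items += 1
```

Count numbers divisible by 2 in range(5)
`n_items` takes the values: 0 → 1 → 2 → 3

Answer: 3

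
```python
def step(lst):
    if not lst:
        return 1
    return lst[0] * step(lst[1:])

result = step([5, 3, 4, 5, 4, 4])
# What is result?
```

Product over [5, 3, 4, 5, 4, 4] = 5 * 3 * 4 * 5 * 4 * 4 = 4800

Answer: 4800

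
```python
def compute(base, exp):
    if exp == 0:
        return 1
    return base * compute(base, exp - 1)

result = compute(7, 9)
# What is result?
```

compute(7, 9) = 7 * 7 * 7 * 7 * 7 * 7 * 7 * 7 * 7 = 40353607

Answer: 40353607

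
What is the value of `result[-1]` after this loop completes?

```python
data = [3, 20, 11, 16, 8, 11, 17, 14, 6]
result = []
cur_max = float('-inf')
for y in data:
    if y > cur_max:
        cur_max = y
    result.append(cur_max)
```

Running max ends at 20
`result` takes the values: [] → [3] → [3, 20] → [3, 20, 20] → [3, 20, 20, 20] → [3, 20, 20, 20, 20] → [3, 20, 20, 20, 20, 20] → [3, 20, 20, 20, 20, 20, 20] → [3, 20, 20, 20, 20, 20, 20, 20] → [3, 20, 20, 20, 20, 20, 20, 20, 20]
So `result[-1]` = 20

Answer: 20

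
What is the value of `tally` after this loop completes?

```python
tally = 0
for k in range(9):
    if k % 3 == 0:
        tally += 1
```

Count numbers divisible by 3 in range(9)
`tally` takes the values: 0 → 1 → 2 → 3

Answer: 3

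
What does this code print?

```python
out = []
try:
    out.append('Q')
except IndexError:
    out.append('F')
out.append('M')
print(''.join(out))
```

Execution trace: 'Q' (try body, no exception) → 'M' (after the try/except). Output: QM

Answer: QM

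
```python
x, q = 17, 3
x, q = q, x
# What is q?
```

Trace:
`x, q = 17, 3` → x = 17; q = 3
`x, q = q, x` → x = 3; q = 17
So q = 17

Answer: 17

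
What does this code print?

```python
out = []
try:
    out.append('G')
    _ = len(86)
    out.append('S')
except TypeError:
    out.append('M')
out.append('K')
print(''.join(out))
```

Execution trace: 'G' (try body) → 'M' (except TypeError) → 'K' (after the try/except). Output: GMK

Answer: GMK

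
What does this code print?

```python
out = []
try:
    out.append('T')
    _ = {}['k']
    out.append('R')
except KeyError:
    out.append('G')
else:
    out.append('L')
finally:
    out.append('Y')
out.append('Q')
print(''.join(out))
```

Execution trace: 'T' (try body) → 'G' (except KeyError) → 'Y' (finally) → 'Q' (after the try/except). Output: TGYQ

Answer: TGYQ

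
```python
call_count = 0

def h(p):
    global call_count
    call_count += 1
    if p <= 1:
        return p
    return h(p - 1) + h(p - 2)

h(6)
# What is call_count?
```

Calls(p) = 1 + Calls(p-1) + Calls(p-2); Calls(0)=Calls(1)=1. For p=6 this gives 25.

Answer: 25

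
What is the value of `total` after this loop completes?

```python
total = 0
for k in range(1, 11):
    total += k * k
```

Sum of squares 1² to 10² = 385
`total` takes the values: 0 → 1 → 5 → 14 → 30 → 55 → 91 → 140 → 204 → 285 → 385

Answer: 385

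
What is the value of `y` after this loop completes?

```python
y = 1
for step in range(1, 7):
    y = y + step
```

Start at 1, add 1 through 6
`y` takes the values: 1 → 2 → 4 → 7 → 11 → 16 → 22

Answer: 22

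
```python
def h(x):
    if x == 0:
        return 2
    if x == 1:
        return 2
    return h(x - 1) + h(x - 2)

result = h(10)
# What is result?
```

Build up from base cases: h(0)=2, h(1)=2, h(2)=4, h(3)=6, h(4)=10, h(5)=16, h(6)=26, ..., h(10)=178

Answer: 178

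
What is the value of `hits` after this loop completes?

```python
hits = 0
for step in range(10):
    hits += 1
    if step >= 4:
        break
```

Loop breaks when step reaches 4, hits is 5
`hits` takes the values: 0 → 1 → 2 → 3 → 4 → 5

Answer: 5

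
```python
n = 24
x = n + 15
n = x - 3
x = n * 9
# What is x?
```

Trace:
`n = 24` → n = 24
`x = n + 15` → x = 39
`n = x - 3` → n = 36
`x = n * 9` → x = 324
So x = 324

Answer: 324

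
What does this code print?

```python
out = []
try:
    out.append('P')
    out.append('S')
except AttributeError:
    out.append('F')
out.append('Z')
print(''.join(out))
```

Execution trace: 'P' (try body) → 'S' (try body, no exception) → 'Z' (after the try/except). Output: PSZ

Answer: PSZ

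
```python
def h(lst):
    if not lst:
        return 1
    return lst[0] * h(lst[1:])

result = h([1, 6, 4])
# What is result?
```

Product over [1, 6, 4] = 1 * 6 * 4 = 24

Answer: 24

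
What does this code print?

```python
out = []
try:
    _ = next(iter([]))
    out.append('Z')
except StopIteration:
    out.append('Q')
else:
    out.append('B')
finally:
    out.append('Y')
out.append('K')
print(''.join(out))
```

Execution trace: 'Q' (except StopIteration) → 'Y' (finally) → 'K' (after the try/except). Output: QYK

Answer: QYK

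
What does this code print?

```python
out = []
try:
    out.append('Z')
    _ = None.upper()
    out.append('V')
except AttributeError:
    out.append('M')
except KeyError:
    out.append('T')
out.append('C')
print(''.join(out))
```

Execution trace: 'Z' (try body) → 'M' (except AttributeError) → 'C' (after the try/except). Output: ZMC

Answer: ZMC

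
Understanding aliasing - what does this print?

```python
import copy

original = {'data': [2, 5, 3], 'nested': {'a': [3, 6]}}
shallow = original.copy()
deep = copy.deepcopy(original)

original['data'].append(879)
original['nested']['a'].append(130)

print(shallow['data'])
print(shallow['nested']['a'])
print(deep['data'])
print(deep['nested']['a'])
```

Key concept: comparing shallow vs deep copy.
Step by step:
`original = {'data': [2, 5, 3], 'nested': {'a': [3, 6]}}` → original = {'data': [2, 5, 3], 'nested': {'a': [3, 6]}}
`shallow = original.copy()` → shallow = {'data': [2, 5, 3], 'nested': {'a': [3, 6]}}
`deep = copy.deepcopy(original)` → deep = {'data': [2, 5, 3], 'nested': {'a': [3, 6]}}
`original['data'].append(879)` → original = {'data': [2, 5, 3, 879], 'nested': {'a': [3, 6]}}; shallow = {'data': [2, 5, 3, 879], 'nested': {'a': [3, 6]}}
`original['nested']['a'].append(130)` → original = {'data': [2, 5, 3, 879], 'nested': {'a': [3, 6, 130]}}; shallow = {'data': [2, 5, 3, 879], 'nested': {'a': [3, 6, 130]}}
`print(shallow['data'])` → prints [2, 5, 3, 879]
`print(shallow['nested']['a'])` → prints [3, 6, 130]
`print(deep['data'])` → prints [2, 5, 3]
`print(deep['nested']['a'])` → prints [3, 6]

Answer:
[2, 5, 3, 879]
[3, 6, 130]
[2, 5, 3]
[3, 6]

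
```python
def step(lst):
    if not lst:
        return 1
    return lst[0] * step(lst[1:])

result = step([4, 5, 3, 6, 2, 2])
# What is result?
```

Product over [4, 5, 3, 6, 2, 2] = 4 * 5 * 3 * 6 * 2 * 2 = 1440

Answer: 1440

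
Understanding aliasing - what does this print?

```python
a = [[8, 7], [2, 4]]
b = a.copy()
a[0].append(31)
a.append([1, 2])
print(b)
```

Key concept: shallow copy with nested lists.
Step by step:
`a = [[8, 7], [2, 4]]` → a = [[8, 7], [2, 4]]
`b = a.copy()` → b = [[8, 7], [2, 4]]
`a[0].append(31)` → a = [[8, 7, 31], [2, 4]]; b = [[8, 7, 31], [2, 4]]
`a.append([1, 2])` → a = [[8, 7, 31], [2, 4], [1, 2]]
`print(b)` → prints [[8, 7, 31], [2, 4]]

Answer: [[8, 7, 31], [2, 4]]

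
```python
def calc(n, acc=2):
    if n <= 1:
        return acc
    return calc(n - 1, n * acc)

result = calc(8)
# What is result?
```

Accumulator trace (n, acc): (8, 2) -> (7, 16) -> (6, 112) -> (5, 672) -> (4, 3360) -> (3, 13440) -> (2, 40320) -> (1, 80640) -> return 80640

Answer: 80640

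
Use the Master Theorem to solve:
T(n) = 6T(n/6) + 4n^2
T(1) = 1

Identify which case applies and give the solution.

a=6, b=6, f(n)=4n^2. log_6(6) = 1. Since c=2 > 1 and the regularity condition holds (6(n/6)^2 = (6/6^2)n^2 with 6/6^2 < 1), Case 3 applies: T(n) = Θ(f(n)) = O(n^2).

Answer: O(n^2) - Case 3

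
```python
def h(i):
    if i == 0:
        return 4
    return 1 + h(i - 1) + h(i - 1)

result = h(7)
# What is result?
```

h(i) = 1 + 2·h(i-1), h(0)=4. Closed form: (4+1)·2^7 - 1 = 639.

Answer: 639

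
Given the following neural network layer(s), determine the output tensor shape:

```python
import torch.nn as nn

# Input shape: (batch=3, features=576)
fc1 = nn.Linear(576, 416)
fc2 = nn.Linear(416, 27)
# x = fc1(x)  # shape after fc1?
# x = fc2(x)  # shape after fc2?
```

Input: (3, 576) -> after fc1: (3, 416) -> Output: (3, 27)

Answer: (3, 27)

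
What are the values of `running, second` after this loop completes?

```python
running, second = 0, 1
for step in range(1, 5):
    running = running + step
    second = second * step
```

Sum and factorial of 1 to 4
`running, second` takes the values: (0, 1) → (1, 1) → (3, 1) → (3, 2) → (6, 2) → (6, 6) → (10, 6) → (10, 24)

Answer: 10, 24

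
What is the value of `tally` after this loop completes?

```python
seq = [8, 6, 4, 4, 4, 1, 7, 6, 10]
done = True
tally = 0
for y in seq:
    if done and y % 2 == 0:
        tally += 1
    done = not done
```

Count even values at even positions
`tally` takes the values: 0 → 1 → 2 → 3 → 4

Answer: 4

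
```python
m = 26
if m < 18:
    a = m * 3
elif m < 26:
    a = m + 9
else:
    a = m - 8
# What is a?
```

Trace:
`m = 26` → m = 26
`if m < 18: ...` → m < 18 is False, m < 26 is False, take else branch → a = 18
So a = 18

Answer: 18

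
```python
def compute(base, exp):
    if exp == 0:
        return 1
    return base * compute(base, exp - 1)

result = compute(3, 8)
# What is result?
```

compute(3, 8) = 3 * 3 * 3 * 3 * 3 * 3 * 3 * 3 = 6561

Answer: 6561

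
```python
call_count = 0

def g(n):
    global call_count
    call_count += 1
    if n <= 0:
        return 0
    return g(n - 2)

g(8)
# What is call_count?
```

Linear recursion stepping by 2: 5 calls from n=8 down to ≤0.

Answer: 5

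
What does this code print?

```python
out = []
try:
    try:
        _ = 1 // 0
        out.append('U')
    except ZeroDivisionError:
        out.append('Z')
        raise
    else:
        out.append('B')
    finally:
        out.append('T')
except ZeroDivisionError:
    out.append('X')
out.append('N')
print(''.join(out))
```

Execution trace: 'Z' (except ZeroDivisionError) → 'T' (finally) → 'X' (outer except ZeroDivisionError) → 'N' (after the try/except). Output: ZTXN

Answer: ZTXN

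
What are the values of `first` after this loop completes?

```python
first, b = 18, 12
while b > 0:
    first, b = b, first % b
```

GCD of 18 and 12
`first` takes the values: 18 → 12 → 6

Answer: 6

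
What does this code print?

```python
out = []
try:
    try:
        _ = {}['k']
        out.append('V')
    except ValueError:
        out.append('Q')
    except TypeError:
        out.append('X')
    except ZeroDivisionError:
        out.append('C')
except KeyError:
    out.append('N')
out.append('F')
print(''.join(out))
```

Execution trace: 'N' (outer except KeyError) → 'F' (after the try/except). Output: NF

Answer: NF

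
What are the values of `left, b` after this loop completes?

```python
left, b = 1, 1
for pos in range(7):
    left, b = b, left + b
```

Fibonacci: after 7 iterations
`left, b` takes the values: (1, 1) → (1, 2) → (2, 3) → (3, 5) → (5, 8) → (8, 13) → (13, 21) → (21, 34)

Answer: 21, 34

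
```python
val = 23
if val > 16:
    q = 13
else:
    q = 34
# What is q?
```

Trace:
`val = 23` → val = 23
`if val > 16: ...` → val > 16 is True → q = 13
So q = 13

Answer: 13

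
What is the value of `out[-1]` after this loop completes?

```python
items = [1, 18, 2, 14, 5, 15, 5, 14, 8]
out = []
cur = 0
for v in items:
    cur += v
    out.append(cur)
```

Cumulative sum ends at 82
`out` takes the values: [] → [1] → [1, 19] → [1, 19, 21] → [1, 19, 21, 35] → [1, 19, 21, 35, 40] → [1, 19, 21, 35, 40, 55] → [1, 19, 21, 35, 40, 55, 60] → [1, 19, 21, 35, 40, 55, 60, 74] → [1, 19, 21, 35, 40, 55, 60, 74, 82]
So `out[-1]` = 82

Answer: 82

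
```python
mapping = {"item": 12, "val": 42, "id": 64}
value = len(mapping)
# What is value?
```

Trace:
`mapping = {"item": 12, "val": 42, "id": 64}` → mapping = {'item': 12, 'val': 42, 'id': 64}
`value = len(mapping)` → value = 3
So value = 3

Answer: 3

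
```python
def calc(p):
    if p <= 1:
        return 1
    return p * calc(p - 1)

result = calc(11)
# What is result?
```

calc(11) = 11 * 10 * 9 * 8 * 7 * 6 * 5 * 4 * 3 * 2 * 1 = 39916800

Answer: 39916800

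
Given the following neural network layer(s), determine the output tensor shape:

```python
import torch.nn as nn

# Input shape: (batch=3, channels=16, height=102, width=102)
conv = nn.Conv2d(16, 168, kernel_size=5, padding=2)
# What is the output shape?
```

Input: (3, 16, 102, 102) -> Output: (3, 168, 102, 102)

Answer: (3, 168, 102, 102)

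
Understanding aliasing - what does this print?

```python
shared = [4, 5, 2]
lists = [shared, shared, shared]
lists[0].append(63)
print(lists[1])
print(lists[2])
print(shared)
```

Key concept: list of same reference.
Step by step:
`shared = [4, 5, 2]` → shared = [4, 5, 2]
`lists = [shared, shared, shared]` → lists = [[4, 5, 2], [4, 5, 2], [4, 5, 2]]
`lists[0].append(63)` → shared = [4, 5, 2, 63]; lists = [[4, 5, 2, 63], [4, 5, 2, 63], [4, 5, 2, 63]]
`print(lists[1])` → prints [4, 5, 2, 63]
`print(lists[2])` → prints [4, 5, 2, 63]
`print(shared)` → prints [4, 5, 2, 63]

Answer:
[4, 5, 2, 63]
[4, 5, 2, 63]
[4, 5, 2, 63]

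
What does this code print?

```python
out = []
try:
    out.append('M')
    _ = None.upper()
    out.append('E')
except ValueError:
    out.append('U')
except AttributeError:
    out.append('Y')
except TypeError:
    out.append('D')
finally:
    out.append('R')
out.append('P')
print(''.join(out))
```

Execution trace: 'M' (try body) → 'Y' (except AttributeError) → 'R' (finally) → 'P' (after the try/except). Output: MYRP

Answer: MYRP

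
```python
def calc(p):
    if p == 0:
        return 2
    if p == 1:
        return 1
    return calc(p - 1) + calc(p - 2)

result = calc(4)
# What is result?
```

Build up from base cases: calc(0)=2, calc(1)=1, calc(2)=3, calc(3)=4, calc(4)=7

Answer: 7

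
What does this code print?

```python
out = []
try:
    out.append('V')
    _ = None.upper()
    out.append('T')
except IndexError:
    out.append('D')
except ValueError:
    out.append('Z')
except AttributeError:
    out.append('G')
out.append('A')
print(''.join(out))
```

Execution trace: 'V' (try body) → 'G' (except AttributeError) → 'A' (after the try/except). Output: VGA

Answer: VGA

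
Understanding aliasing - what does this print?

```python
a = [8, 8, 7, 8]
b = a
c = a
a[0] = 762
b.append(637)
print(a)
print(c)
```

Key concept: multiple aliases.
Step by step:
`a = [8, 8, 7, 8]` → a = [8, 8, 7, 8]
`b = a` → b = [8, 8, 7, 8] (same object as a)
`c = a` → c = [8, 8, 7, 8] (same object as a, b)
`a[0] = 762` → a = [762, 8, 7, 8] (same object as b, c); b = [762, 8, 7, 8] (same object as a, c); c = [762, 8, 7, 8] (same object as a, b)
`b.append(637)` → a = [762, 8, 7, 8, 637] (same object as b, c); b = [762, 8, 7, 8, 637] (same object as a, c); c = [762, 8, 7, 8, 637] (same object as a, b)
`print(a)` → prints [762, 8, 7, 8, 637]
`print(c)` → prints [762, 8, 7, 8, 637]

Answer:
[762, 8, 7, 8, 637]
[762, 8, 7, 8, 637]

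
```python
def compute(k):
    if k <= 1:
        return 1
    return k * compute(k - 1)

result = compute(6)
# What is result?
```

compute(6) = 6 * 5 * 4 * 3 * 2 * 1 = 720

Answer: 720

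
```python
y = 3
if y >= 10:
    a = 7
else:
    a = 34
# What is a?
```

Trace:
`y = 3` → y = 3
`if y >= 10: ...` → y >= 10 is False, take else branch → a = 34
So a = 34

Answer: 34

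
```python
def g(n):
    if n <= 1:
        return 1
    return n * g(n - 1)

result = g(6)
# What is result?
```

g(6) = 6 * 5 * 4 * 3 * 2 * 1 = 720

Answer: 720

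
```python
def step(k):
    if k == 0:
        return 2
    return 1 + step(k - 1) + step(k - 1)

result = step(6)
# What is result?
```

step(k) = 1 + 2·step(k-1), step(0)=2. Closed form: (2+1)·2^6 - 1 = 191.

Answer: 191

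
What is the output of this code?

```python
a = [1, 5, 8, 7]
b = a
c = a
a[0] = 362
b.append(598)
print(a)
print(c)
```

Key concept: multiple aliases.
Step by step:
`a = [1, 5, 8, 7]` → a = [1, 5, 8, 7]
`b = a` → b = [1, 5, 8, 7] (same object as a)
`c = a` → c = [1, 5, 8, 7] (same object as a, b)
`a[0] = 362` → a = [362, 5, 8, 7] (same object as b, c); b = [362, 5, 8, 7] (same object as a, c); c = [362, 5, 8, 7] (same object as a, b)
`b.append(598)` → a = [362, 5, 8, 7, 598] (same object as b, c); b = [362, 5, 8, 7, 598] (same object as a, c); c = [362, 5, 8, 7, 598] (same object as a, b)
`print(a)` → prints [362, 5, 8, 7, 598]
`print(c)` → prints [362, 5, 8, 7, 598]

Answer:
[362, 5, 8, 7, 598]
[362, 5, 8, 7, 598]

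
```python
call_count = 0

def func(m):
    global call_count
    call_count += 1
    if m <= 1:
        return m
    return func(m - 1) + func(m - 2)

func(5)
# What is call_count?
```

Calls(m) = 1 + Calls(m-1) + Calls(m-2); Calls(0)=Calls(1)=1. For m=5 this gives 15.

Answer: 15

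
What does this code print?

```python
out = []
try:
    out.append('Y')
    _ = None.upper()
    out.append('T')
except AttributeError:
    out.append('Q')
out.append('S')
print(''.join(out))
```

Execution trace: 'Y' (try body) → 'Q' (except AttributeError) → 'S' (after the try/except). Output: YQS

Answer: YQS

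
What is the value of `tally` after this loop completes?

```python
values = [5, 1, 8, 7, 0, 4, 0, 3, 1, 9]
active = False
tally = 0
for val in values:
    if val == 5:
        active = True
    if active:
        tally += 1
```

Count elements after first 5 in [5, 1, 8, 7, 0, 4, 0, 3, 1, 9]
`tally` takes the values: 0 → 1 → 2 → 3 → 4 → 5 → 6 → 7 → 8 → 9 → 10

Answer: 10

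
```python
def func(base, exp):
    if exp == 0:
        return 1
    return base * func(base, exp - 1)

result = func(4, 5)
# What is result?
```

func(4, 5) = 4 * 4 * 4 * 4 * 4 = 1024

Answer: 1024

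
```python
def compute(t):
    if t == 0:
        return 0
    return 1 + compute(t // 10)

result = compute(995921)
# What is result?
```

Count of digits of 995921: 6

Answer: 6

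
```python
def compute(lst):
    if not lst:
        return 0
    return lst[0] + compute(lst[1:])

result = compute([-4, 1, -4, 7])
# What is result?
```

(-4) + 1 + (-4) + 7 + 0 = 0

Answer: 0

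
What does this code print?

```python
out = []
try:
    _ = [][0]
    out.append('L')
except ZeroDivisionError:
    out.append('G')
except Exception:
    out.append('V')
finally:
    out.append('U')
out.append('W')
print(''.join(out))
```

Execution trace: 'V' (except Exception) → 'U' (finally) → 'W' (after the try/except). Output: VUW

Answer: VUW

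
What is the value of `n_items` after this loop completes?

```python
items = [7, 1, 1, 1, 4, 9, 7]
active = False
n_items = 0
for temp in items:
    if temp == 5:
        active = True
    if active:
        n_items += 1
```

Count elements after first 5 in [7, 1, 1, 1, 4, 9, 7]
`n_items` takes the values: 0

Answer: 0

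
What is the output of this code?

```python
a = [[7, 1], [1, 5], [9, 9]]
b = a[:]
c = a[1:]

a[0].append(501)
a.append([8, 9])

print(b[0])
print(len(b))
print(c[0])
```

Key concept: slice with nested mutation.
Step by step:
`a = [[7, 1], [1, 5], [9, 9]]` → a = [[7, 1], [1, 5], [9, 9]]
`b = a[:]` → b = [[7, 1], [1, 5], [9, 9]]
`c = a[1:]` → c = [[1, 5], [9, 9]]
`a[0].append(501)` → a = [[7, 1, 501], [1, 5], [9, 9]]; b = [[7, 1, 501], [1, 5], [9, 9]]
`a.append([8, 9])` → a = [[7, 1, 501], [1, 5], [9, 9], [8, 9]]
`print(b[0])` → prints [7, 1, 501]
`print(len(b))` → prints 3
`print(c[0])` → prints [1, 5]

Answer:
[7, 1, 501]
3
[1, 5]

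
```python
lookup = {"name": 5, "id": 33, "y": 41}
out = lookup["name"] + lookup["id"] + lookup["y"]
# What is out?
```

Trace:
`lookup = {"name": 5, "id": 33, "y": 41}` → lookup = {'name': 5, 'id': 33, 'y': 41}
`out = lookup["name"] + lookup["id"] + lookup["y"]` → out = 79
So out = 79

Answer: 79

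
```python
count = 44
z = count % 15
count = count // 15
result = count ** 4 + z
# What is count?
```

Trace:
`count = 44` → count = 44
`z = count % 15` → z = 14
`count = count // 15` → count = 2
`result = count ** 4 + z` → result = 30
So count = 2

Answer: 2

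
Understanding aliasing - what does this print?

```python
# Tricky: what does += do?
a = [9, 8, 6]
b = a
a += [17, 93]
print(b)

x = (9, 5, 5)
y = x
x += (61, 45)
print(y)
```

Key concept: += behavior differs for mutable vs immutable.
Step by step:
`a = [9, 8, 6]` → a = [9, 8, 6]
`b = a` → b = [9, 8, 6] (same object as a)
`a += [17, 93]` → a = [9, 8, 6, 17, 93] (same object as b); b = [9, 8, 6, 17, 93] (same object as a)
`print(b)` → prints [9, 8, 6, 17, 93]
`x = (9, 5, 5)` → x = (9, 5, 5)
`y = x` → y = (9, 5, 5)
`x += (61, 45)` → x = (9, 5, 5, 61, 45)
`print(y)` → prints (9, 5, 5)

Answer:
[9, 8, 6, 17, 93]
(9, 5, 5)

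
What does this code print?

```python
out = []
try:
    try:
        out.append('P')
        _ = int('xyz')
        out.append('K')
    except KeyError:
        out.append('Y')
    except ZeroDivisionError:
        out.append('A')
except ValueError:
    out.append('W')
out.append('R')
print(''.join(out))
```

Execution trace: 'P' (try body) → 'W' (outer except ValueError) → 'R' (after the try/except). Output: PWR

Answer: PWR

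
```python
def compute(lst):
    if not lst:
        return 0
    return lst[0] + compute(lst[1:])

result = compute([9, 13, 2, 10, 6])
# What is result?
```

9 + 13 + 2 + 10 + 6 + 0 = 40

Answer: 40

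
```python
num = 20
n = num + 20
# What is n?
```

Trace:
`num = 20` → num = 20
`n = num + 20` → n = 40
So n = 40

Answer: 40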